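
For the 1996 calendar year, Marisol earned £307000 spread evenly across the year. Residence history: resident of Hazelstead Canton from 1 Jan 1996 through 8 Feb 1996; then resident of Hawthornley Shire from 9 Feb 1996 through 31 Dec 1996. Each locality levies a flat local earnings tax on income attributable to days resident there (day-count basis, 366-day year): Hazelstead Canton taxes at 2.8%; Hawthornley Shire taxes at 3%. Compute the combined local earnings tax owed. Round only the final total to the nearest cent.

Hazelstead Canton, 1 Jan – 8 Feb 1996: 39 days → £307000 × 2.8% × 39/366 = £915.9672
Hawthornley Shire, 9 Feb – 31 Dec 1996: 327 days → £307000 × 3% × 327/366 = £8228.6066
Total = £9144.5738

£9144.57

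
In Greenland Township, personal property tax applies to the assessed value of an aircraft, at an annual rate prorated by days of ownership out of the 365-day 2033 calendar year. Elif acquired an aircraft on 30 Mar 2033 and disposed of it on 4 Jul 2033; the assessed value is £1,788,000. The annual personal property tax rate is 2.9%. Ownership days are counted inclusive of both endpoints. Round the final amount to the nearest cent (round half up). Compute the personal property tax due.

£13,779.85

Days held (30 Mar – 4 Jul 2033): 97 out of 365
Tax = £1,788,000 × 2.9% × 97/365 = £13,779.8466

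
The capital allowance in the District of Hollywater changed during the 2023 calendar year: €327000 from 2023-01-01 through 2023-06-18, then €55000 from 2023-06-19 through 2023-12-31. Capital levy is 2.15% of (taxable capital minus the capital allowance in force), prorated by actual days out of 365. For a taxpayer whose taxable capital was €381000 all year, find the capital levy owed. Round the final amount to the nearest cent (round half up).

€4301.30

2023-01-01 to 2023-06-18: 169 days, exemption €327000 → (€381000 − €327000) × 2.15% × 169/365 = €537.5589
2023-06-19 to 2023-12-31: 196 days, exemption €55000 → (€381000 − €55000) × 2.15% × 196/365 = €3763.7370
Total = €4301.2959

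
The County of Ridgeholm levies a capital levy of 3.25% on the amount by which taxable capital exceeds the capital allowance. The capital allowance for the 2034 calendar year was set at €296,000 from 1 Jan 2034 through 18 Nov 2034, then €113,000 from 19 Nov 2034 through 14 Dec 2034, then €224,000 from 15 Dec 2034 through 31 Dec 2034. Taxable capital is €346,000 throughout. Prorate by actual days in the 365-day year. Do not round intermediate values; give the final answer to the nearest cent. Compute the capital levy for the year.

1 Jan – 18 Nov 2034: 322 days, exemption €296,000 → (€346,000 − €296,000) × 3.25% × 322/365 = €1,433.5616
19 Nov – 14 Dec 2034: 26 days, exemption €113,000 → (€346,000 − €113,000) × 3.25% × 26/365 = €539.4110
15 Dec – 31 Dec 2034: 17 days, exemption €224,000 → (€346,000 − €224,000) × 3.25% × 17/365 = €184.6712
Total = €2,157.6438

€2,157.64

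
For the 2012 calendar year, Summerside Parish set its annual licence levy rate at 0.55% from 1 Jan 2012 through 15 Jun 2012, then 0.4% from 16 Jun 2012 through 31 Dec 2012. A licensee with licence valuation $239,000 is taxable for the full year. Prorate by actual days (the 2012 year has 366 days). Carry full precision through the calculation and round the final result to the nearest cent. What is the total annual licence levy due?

1 Jan – 15 Jun 2012: 167 days at 0.55% → $239,000 × 0.55% × 167/366 = $599.7855
16 Jun – 31 Dec 2012: 199 days at 0.4% → $239,000 × 0.4% × 199/366 = $519.7923
Total = $1,119.5779

$1,119.58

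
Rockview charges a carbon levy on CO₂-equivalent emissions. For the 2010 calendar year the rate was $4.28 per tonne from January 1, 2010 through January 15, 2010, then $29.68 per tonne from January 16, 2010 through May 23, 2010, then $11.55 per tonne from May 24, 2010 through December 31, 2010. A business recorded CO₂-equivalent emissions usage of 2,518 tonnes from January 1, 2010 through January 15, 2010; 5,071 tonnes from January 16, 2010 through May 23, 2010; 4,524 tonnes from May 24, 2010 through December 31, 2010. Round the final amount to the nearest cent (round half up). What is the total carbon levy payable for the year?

January 1 – January 15, 2010: 2,518 tonnes at $4.28/tonne → $10777.04
January 16 – May 23, 2010: 5,071 tonnes at $29.68/tonne → $150507.28
May 24 – December 31, 2010: 4,524 tonnes at $11.55/tonne → $52252.20

$213536.52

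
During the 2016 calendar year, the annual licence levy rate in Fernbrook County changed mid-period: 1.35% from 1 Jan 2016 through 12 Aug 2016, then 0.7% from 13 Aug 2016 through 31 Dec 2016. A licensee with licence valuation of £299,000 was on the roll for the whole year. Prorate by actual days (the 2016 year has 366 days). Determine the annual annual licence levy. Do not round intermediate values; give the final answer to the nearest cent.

£3,287.77

1 Jan – 12 Aug 2016: 225 days at 1.35% → £299,000 × 1.35% × 225/366 = £2,481.4549
13 Aug – 31 Dec 2016: 141 days at 0.7% → £299,000 × 0.7% × 141/366 = £806.3197
Total = £3,287.7746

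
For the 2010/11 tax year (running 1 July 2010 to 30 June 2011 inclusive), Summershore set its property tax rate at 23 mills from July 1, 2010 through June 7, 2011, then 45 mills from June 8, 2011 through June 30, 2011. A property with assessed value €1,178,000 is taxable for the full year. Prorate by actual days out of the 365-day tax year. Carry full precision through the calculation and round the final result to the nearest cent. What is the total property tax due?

€28,727.06

July 1, 2010 – June 7, 2011: 342 days at 23 mills → €1,178,000 × 2.3% × 342/365 = €25,386.7068
June 8 – June 30, 2011: 23 days at 45 mills → €1,178,000 × 4.5% × 23/365 = €3,340.3562
Total = €28,727.0630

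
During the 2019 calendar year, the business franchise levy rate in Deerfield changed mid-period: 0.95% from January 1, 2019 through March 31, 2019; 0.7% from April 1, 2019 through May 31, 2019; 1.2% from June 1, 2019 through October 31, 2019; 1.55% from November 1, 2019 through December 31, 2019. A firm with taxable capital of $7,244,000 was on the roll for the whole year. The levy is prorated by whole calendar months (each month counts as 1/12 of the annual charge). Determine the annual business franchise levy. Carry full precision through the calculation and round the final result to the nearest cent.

$80,589.50

January 1 – March 31, 2019: 3 months at 0.95% → $7,244,000 × 0.95% × 3/12 = $17,204.5000
April 1 – May 31, 2019: 2 months at 0.7% → $7,244,000 × 0.7% × 2/12 = $8,451.3333
June 1 – October 31, 2019: 5 months at 1.2% → $7,244,000 × 1.2% × 5/12 = $36,220.0000
November 1 – December 31, 2019: 2 months at 1.55% → $7,244,000 × 1.55% × 2/12 = $18,713.6667
Total = $80,589.5000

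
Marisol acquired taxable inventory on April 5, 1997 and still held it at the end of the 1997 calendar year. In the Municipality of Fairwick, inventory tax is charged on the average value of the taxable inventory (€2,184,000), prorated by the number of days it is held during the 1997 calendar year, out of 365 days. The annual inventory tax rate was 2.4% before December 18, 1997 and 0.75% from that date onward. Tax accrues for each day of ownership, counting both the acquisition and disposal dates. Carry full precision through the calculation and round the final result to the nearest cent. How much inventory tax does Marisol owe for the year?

April 5 – December 17, 1997: 257 days at 2.4% → €2,184,000 × 2.4% × 257/365 = €36,906.6082
December 18 – December 31, 1997: 14 days at 0.75% → €2,184,000 × 0.75% × 14/365 = €628.2740
Total = €37,534.8822

€37,534.88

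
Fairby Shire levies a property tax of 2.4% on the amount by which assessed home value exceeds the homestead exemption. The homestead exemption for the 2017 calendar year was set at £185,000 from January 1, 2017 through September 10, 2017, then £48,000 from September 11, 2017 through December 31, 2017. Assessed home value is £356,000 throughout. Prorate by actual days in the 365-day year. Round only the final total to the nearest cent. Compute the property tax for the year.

January 1 – September 10, 2017: 253 days, exemption £185,000 → (£356,000 − £185,000) × 2.4% × 253/365 = £2,844.6904
September 11 – December 31, 2017: 112 days, exemption £48,000 → (£356,000 − £48,000) × 2.4% × 112/365 = £2,268.2301
Total = £5,112.9205

£5,112.92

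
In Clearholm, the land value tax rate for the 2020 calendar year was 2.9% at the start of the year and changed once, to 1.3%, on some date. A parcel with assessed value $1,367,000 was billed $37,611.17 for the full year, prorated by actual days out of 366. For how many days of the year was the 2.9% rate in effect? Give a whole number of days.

332 days

Let d = days at the first rate; then 366 − d days at the second rate.
$1,367,000 × [2.9%·d + 1.3%·(366−d)] / 366 = $37,611.17
Solving gives d = 332, so the new rate took effect on 28 November 2020.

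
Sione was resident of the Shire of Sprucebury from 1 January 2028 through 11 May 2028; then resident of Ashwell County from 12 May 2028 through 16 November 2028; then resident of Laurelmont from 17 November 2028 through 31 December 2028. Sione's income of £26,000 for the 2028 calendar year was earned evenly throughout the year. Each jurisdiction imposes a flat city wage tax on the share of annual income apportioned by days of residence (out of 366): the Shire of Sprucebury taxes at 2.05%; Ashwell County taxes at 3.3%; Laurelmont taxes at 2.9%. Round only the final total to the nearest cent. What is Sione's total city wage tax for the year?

The Shire of Sprucebury, 1 January – 11 May 2028: 132 days → £26,000 × 2.05% × 132/366 = £192.2295
Ashwell County, 12 May – 16 November 2028: 189 days → £26,000 × 3.3% × 189/366 = £443.0656
Laurelmont, 17 November – 31 December 2028: 45 days → £26,000 × 2.9% × 45/366 = £92.7049
Total = £728.0000

£728.00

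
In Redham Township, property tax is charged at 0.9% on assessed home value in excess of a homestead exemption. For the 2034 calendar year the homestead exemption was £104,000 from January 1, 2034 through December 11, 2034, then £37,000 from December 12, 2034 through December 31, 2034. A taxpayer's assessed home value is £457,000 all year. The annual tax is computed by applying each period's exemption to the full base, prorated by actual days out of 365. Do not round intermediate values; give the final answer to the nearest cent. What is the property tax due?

January 1 – December 11, 2034: 345 days, exemption £104,000 → (£457,000 − £104,000) × 0.9% × 345/365 = £3,002.9178
December 12 – December 31, 2034: 20 days, exemption £37,000 → (£457,000 − £37,000) × 0.9% × 20/365 = £207.1233
Total = £3,210.0411

£3,210.04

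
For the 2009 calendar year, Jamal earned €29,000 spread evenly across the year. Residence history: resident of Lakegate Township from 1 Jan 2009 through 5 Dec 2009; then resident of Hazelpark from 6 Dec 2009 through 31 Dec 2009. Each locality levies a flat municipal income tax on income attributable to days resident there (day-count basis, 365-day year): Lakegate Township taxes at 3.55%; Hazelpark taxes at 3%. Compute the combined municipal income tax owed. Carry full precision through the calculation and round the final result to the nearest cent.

€1,018.14

Lakegate Township, 1 Jan – 5 Dec 2009: 339 days → €29,000 × 3.55% × 339/365 = €956.1658
Hazelpark, 6 Dec – 31 Dec 2009: 26 days → €29,000 × 3% × 26/365 = €61.9726
Total = €1,018.1384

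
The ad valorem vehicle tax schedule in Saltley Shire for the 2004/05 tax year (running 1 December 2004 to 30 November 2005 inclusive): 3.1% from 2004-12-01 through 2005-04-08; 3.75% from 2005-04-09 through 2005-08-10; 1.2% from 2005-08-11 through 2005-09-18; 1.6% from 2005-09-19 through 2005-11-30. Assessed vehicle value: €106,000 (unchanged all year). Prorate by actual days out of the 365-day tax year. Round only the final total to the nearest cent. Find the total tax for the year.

€2,986.88

2004-12-01 to 2005-04-08: 129 days at 3.1% → €106,000 × 3.1% × 129/365 = €1,161.3534
2005-04-09 to 2005-08-10: 124 days at 3.75% → €106,000 × 3.75% × 124/365 = €1,350.4110
2005-08-11 to 2005-09-18: 39 days at 1.2% → €106,000 × 1.2% × 39/365 = €135.9123
2005-09-19 to 2005-11-30: 73 days at 1.6% → €106,000 × 1.6% × 73/365 = €339.2000
Total = €2,986.8767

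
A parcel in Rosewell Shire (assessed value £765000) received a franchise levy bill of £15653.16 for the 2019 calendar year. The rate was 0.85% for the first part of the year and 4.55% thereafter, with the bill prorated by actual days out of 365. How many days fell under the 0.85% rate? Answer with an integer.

Let d = days at the first rate; then 365 − d days at the second rate.
£765000 × [0.85%·d + 4.55%·(365−d)] / 365 = £15653.16
Solving gives d = 247, so the new rate took effect on 5 September 2019.

247 days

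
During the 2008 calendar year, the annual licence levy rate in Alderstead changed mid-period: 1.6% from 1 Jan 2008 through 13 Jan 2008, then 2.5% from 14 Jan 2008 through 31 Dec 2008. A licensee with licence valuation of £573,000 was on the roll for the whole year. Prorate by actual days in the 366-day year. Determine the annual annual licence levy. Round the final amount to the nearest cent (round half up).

£14,141.83

1 Jan – 13 Jan 2008: 13 days at 1.6% → £573,000 × 1.6% × 13/366 = £325.6393
14 Jan – 31 Dec 2008: 353 days at 2.5% → £573,000 × 2.5% × 353/366 = £13,816.1885
Total = £14,141.8279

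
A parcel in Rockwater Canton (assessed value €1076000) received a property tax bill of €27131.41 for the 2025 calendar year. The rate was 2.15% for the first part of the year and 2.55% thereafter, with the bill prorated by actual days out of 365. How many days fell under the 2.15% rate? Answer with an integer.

Let d = days at the first rate; then 365 − d days at the second rate.
€1076000 × [2.15%·d + 2.55%·(365−d)] / 365 = €27131.41
Solving gives d = 26, so the new rate took effect on 27 Jan 2025.

26 days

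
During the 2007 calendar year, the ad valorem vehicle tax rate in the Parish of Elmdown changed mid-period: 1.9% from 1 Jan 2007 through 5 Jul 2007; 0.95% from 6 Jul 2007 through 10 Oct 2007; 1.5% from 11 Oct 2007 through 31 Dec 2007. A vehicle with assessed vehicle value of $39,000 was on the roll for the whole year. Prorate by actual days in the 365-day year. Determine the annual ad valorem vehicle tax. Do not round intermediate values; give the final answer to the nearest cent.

$607.49

1 Jan – 5 Jul 2007: 186 days at 1.9% → $39,000 × 1.9% × 186/365 = $377.6055
6 Jul – 10 Oct 2007: 97 days at 0.95% → $39,000 × 0.95% × 97/365 = $98.4616
11 Oct – 31 Dec 2007: 82 days at 1.5% → $39,000 × 1.5% × 82/365 = $131.4247
Total = $607.4918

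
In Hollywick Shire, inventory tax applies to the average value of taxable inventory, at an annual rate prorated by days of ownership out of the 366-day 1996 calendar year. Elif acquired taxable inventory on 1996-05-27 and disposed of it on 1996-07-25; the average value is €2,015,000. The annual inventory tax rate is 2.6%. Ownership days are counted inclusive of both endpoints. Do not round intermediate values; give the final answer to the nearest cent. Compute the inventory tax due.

Days held (1996-05-27 to 1996-07-25): 60 out of 366
Tax = €2,015,000 × 2.6% × 60/366 = €8,588.5246

€8,588.52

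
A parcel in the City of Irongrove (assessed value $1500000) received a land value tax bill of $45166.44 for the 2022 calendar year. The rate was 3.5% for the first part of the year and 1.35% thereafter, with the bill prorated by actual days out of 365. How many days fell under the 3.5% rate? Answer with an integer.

282 days

Let d = days at the first rate; then 365 − d days at the second rate.
$1500000 × [3.5%·d + 1.35%·(365−d)] / 365 = $45166.44
Solving gives d = 282, so the new rate took effect on 10 Oct 2022.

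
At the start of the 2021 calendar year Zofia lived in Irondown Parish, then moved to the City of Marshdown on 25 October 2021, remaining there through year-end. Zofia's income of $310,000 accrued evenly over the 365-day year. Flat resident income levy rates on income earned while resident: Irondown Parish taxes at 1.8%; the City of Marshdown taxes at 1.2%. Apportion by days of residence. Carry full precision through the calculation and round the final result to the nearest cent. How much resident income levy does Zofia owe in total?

Irondown Parish, 1 January – 24 October 2021: 297 days → $310,000 × 1.8% × 297/365 = $4,540.4384
The City of Marshdown, 25 October – 31 December 2021: 68 days → $310,000 × 1.2% × 68/365 = $693.0411
Total = $5,233.4795

$5,233.48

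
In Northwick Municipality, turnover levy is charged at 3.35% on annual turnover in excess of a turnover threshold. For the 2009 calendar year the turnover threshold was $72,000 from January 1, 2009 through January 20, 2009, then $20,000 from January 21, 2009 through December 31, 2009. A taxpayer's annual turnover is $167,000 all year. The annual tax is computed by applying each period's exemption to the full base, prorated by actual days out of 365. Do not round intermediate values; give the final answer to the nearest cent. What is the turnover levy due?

January 1 – January 20, 2009: 20 days, exemption $72,000 → ($167,000 − $72,000) × 3.35% × 20/365 = $174.3836
January 21 – December 31, 2009: 345 days, exemption $20,000 → ($167,000 − $20,000) × 3.35% × 345/365 = $4,654.6644
Total = $4,829.0479

$4,829.05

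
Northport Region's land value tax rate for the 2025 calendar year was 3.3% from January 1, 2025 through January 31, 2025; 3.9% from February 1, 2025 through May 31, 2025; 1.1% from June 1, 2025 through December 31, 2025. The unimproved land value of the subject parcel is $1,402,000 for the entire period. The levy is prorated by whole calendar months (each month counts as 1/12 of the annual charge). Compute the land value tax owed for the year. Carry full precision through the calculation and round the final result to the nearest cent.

$31,077.67

January 1 – January 31, 2025: 1 month at 3.3% → $1,402,000 × 3.3% × 1/12 = $3,855.5000
February 1 – May 31, 2025: 4 months at 3.9% → $1,402,000 × 3.9% × 4/12 = $18,226.0000
June 1 – December 31, 2025: 7 months at 1.1% → $1,402,000 × 1.1% × 7/12 = $8,996.1667
Total = $31,077.6667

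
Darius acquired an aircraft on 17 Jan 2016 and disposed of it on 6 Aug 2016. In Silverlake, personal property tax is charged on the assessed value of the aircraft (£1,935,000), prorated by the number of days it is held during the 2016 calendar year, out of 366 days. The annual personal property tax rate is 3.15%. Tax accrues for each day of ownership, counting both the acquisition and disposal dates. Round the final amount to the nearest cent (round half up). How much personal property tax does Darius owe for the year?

Days held (17 Jan – 6 Aug 2016): 203 out of 366
Tax = £1,935,000 × 3.15% × 203/366 = £33,806.9877

£33,806.99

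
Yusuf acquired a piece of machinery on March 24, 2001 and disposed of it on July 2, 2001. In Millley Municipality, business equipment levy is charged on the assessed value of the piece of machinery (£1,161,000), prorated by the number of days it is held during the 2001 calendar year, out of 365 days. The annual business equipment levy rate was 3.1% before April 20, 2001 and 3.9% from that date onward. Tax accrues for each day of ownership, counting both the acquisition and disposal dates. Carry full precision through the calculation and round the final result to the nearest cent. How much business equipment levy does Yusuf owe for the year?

March 24 – April 19, 2001: 27 days at 3.1% → £1,161,000 × 3.1% × 27/365 = £2,662.3479
April 20 – July 2, 2001: 74 days at 3.9% → £1,161,000 × 3.9% × 74/365 = £9,179.8521
Total = £11,842.2000

£11,842.20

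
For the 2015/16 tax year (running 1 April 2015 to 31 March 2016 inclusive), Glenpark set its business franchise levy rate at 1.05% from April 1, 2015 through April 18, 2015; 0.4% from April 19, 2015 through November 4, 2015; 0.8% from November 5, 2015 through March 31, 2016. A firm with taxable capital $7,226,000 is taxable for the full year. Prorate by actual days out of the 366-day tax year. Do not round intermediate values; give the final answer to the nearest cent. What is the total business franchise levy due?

$42,901.91

April 1 – April 18, 2015: 18 days at 1.05% → $7,226,000 × 1.05% × 18/366 = $3,731.4590
April 19 – November 4, 2015: 200 days at 0.4% → $7,226,000 × 0.4% × 200/366 = $15,794.5355
November 5, 2015 – March 31, 2016: 148 days at 0.8% → $7,226,000 × 0.8% × 148/366 = $23,375.9126
Total = $42,901.9071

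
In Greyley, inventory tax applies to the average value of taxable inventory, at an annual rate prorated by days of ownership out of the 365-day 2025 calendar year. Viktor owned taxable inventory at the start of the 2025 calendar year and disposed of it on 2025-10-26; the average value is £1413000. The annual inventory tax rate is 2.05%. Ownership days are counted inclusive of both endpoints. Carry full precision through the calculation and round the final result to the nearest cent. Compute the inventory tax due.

Days held (2025-01-01 to 2025-10-26): 299 out of 365
Tax = £1413000 × 2.05% × 299/365 = £23728.7219

£23728.72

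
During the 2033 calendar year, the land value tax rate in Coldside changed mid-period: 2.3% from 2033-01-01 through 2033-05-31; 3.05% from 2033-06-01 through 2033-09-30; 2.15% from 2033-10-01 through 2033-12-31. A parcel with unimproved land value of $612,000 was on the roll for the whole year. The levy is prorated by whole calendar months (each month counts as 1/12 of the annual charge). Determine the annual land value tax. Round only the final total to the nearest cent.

2033-01-01 to 2033-05-31: 5 months at 2.3% → $612,000 × 2.3% × 5/12 = $5,865.0000
2033-06-01 to 2033-09-30: 4 months at 3.05% → $612,000 × 3.05% × 4/12 = $6,222.0000
2033-10-01 to 2033-12-31: 3 months at 2.15% → $612,000 × 2.15% × 3/12 = $3,289.5000
Total = $15,376.5000

$15,376.50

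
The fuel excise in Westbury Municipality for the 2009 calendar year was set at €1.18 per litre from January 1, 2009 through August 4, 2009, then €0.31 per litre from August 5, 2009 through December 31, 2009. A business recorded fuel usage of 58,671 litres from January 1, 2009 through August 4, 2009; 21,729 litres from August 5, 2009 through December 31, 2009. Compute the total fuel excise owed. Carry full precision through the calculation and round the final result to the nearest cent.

€75967.77

January 1 – August 4, 2009: 58,671 litres at €1.18/litre → €69231.78
August 5 – December 31, 2009: 21,729 litres at €0.31/litre → €6735.99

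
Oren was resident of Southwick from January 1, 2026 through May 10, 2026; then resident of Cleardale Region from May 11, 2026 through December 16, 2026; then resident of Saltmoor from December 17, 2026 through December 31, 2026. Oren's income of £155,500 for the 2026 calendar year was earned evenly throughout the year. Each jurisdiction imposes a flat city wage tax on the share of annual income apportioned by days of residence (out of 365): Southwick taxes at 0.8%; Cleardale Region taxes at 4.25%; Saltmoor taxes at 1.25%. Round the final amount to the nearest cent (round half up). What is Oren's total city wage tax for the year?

Southwick, January 1 – May 10, 2026: 130 days → £155,500 × 0.8% × 130/365 = £443.0685
Cleardale Region, May 11 – December 16, 2026: 220 days → £155,500 × 4.25% × 220/365 = £3,983.3562
Saltmoor, December 17 – December 31, 2026: 15 days → £155,500 × 1.25% × 15/365 = £79.8801
Total = £4,506.3048

£4,506.30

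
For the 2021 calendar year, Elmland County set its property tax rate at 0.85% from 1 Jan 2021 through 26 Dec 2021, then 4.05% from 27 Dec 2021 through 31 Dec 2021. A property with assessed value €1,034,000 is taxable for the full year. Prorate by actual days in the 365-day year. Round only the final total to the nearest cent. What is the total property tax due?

€9,242.26

1 Jan – 26 Dec 2021: 360 days at 0.85% → €1,034,000 × 0.85% × 360/365 = €8,668.6027
27 Dec – 31 Dec 2021: 5 days at 4.05% → €1,034,000 × 4.05% × 5/365 = €573.6575
Total = €9,242.2603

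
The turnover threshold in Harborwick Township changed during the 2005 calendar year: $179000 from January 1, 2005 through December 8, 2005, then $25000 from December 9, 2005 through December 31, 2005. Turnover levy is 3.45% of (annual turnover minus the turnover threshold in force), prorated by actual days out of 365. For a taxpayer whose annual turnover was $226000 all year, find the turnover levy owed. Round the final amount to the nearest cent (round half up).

$1956.29

January 1 – December 8, 2005: 342 days, exemption $179000 → ($226000 − $179000) × 3.45% × 342/365 = $1519.3233
December 9 – December 31, 2005: 23 days, exemption $25000 → ($226000 − $25000) × 3.45% × 23/365 = $436.9685
Total = $1956.2918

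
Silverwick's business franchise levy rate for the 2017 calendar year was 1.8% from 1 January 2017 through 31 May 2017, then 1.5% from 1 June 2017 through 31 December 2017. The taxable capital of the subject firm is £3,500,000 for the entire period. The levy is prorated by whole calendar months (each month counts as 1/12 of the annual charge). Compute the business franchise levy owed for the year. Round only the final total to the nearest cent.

£56,875.00

1 January – 31 May 2017: 5 months at 1.8% → £3,500,000 × 1.8% × 5/12 = £26,250.0000
1 June – 31 December 2017: 7 months at 1.5% → £3,500,000 × 1.5% × 7/12 = £30,625.0000
Total = £56,875.0000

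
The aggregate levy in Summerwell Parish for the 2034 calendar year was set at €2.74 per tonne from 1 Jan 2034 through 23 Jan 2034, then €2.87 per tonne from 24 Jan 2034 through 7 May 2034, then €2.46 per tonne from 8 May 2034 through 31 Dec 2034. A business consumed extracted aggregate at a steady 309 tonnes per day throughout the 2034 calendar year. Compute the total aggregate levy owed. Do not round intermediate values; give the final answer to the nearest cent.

€292,616.82

1 Jan – 23 Jan 2034: 23 days × 309 tonnes/day = 7,107 tonnes at €2.74/tonne → €19,473.18
24 Jan – 7 May 2034: 104 days × 309 tonnes/day = 32,136 tonnes at €2.87/tonne → €92,230.32
8 May – 31 Dec 2034: 238 days × 309 tonnes/day = 73,542 tonnes at €2.46/tonne → €180,913.32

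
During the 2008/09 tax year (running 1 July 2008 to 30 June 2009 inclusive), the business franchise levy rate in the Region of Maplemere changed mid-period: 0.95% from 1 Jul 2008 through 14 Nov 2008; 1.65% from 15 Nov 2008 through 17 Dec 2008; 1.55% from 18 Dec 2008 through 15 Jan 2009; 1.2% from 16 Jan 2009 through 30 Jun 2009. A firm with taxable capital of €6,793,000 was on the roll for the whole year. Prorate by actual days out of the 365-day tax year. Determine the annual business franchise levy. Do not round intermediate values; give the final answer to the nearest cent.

1 Jul – 14 Nov 2008: 137 days at 0.95% → €6,793,000 × 0.95% × 137/365 = €24,222.1630
15 Nov – 17 Dec 2008: 33 days at 1.65% → €6,793,000 × 1.65% × 33/365 = €10,133.6671
18 Dec 2008 – 15 Jan 2009: 29 days at 1.55% → €6,793,000 × 1.55% × 29/365 = €8,365.6260
16 Jan – 30 Jun 2009: 166 days at 1.2% → €6,793,000 × 1.2% × 166/365 = €37,073.0301
Total = €79,794.4863

€79,794.49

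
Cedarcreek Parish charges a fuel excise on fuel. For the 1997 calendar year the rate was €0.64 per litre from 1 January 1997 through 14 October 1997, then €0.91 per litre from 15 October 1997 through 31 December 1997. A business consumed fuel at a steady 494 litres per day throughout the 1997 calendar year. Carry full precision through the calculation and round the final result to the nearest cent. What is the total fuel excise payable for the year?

€125802.04

1 January – 14 October 1997: 287 days × 494 litres/day = 141,778 litres at €0.64/litre → €90737.92
15 October – 31 December 1997: 78 days × 494 litres/day = 38,532 litres at €0.91/litre → €35064.12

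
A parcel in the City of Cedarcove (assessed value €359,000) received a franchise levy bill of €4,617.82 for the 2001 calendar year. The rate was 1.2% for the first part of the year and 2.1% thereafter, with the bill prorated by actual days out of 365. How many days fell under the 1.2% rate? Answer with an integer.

330 days

Let d = days at the first rate; then 365 − d days at the second rate.
€359,000 × [1.2%·d + 2.1%·(365−d)] / 365 = €4,617.82
Solving gives d = 330, so the new rate took effect on 27 Nov 2001.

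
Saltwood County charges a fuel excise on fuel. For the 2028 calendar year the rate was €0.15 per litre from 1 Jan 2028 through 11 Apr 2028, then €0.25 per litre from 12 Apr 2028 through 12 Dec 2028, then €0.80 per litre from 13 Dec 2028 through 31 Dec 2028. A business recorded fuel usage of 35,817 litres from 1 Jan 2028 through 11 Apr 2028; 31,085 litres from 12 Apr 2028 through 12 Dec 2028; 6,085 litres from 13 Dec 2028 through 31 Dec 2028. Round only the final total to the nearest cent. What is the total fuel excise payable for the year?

1 Jan – 11 Apr 2028: 35,817 litres at €0.15/litre → €5,372.55
12 Apr – 12 Dec 2028: 31,085 litres at €0.25/litre → €7,771.25
13 Dec – 31 Dec 2028: 6,085 litres at €0.80/litre → €4,868.00

€18,011.80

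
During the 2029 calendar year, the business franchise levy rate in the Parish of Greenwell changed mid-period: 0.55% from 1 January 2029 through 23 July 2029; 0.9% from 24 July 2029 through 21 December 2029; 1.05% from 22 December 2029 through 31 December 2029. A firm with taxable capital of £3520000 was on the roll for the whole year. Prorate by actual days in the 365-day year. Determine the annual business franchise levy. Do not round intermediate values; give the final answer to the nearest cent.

£24938.96

1 January – 23 July 2029: 204 days at 0.55% → £3520000 × 0.55% × 204/365 = £10820.3836
24 July – 21 December 2029: 151 days at 0.9% → £3520000 × 0.9% × 151/365 = £13105.9726
22 December – 31 December 2029: 10 days at 1.05% → £3520000 × 1.05% × 10/365 = £1012.6027
Total = £24938.9589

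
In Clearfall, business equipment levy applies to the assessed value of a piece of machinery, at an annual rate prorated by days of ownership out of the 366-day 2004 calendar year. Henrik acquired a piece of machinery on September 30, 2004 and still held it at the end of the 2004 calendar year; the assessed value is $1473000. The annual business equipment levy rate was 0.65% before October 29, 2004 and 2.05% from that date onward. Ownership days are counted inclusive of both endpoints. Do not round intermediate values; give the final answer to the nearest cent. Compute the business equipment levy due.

September 30 – October 28, 2004: 29 days at 0.65% → $1473000 × 0.65% × 29/366 = $758.6352
October 29 – December 31, 2004: 64 days at 2.05% → $1473000 × 2.05% × 64/366 = $5280.2623
Total = $6038.8975

$6038.90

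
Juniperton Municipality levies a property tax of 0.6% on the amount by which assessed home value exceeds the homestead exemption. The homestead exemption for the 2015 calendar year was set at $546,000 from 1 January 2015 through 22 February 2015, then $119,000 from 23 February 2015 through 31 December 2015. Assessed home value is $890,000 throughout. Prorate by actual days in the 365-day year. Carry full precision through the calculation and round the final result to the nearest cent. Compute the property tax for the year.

1 January – 22 February 2015: 53 days, exemption $546,000 → ($890,000 − $546,000) × 0.6% × 53/365 = $299.7041
23 February – 31 December 2015: 312 days, exemption $119,000 → ($890,000 − $119,000) × 0.6% × 312/365 = $3,954.2795
Total = $4,253.9836

$4,253.98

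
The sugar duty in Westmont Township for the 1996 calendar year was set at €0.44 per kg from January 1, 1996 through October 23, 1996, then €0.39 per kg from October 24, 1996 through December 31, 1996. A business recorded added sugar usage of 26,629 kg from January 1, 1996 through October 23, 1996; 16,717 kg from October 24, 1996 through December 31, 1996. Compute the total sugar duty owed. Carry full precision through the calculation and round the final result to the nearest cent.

€18,236.39

January 1 – October 23, 1996: 26,629 kg at €0.44/kg → €11,716.76
October 24 – December 31, 1996: 16,717 kg at €0.39/kg → €6,519.63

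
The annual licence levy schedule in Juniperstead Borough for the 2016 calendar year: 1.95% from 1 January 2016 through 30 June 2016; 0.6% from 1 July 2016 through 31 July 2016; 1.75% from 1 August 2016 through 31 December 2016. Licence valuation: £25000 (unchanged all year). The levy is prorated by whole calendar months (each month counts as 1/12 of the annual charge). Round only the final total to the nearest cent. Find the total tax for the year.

1 January – 30 June 2016: 6 months at 1.95% → £25000 × 1.95% × 6/12 = £243.7500
1 July – 31 July 2016: 1 month at 0.6% → £25000 × 0.6% × 1/12 = £12.5000
1 August – 31 December 2016: 5 months at 1.75% → £25000 × 1.75% × 5/12 = £182.2917
Total = £438.5417

£438.54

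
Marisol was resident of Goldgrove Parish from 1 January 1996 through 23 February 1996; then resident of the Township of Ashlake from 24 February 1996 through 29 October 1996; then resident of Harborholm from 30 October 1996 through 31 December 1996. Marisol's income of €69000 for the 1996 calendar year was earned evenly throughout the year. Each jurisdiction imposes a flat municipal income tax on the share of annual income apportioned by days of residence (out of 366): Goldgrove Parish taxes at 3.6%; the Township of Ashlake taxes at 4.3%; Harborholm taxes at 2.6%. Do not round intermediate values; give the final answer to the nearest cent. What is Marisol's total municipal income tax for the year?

€2693.83

Goldgrove Parish, 1 January – 23 February 1996: 54 days → €69000 × 3.6% × 54/366 = €366.4918
The Township of Ashlake, 24 February – 29 October 1996: 249 days → €69000 × 4.3% × 249/366 = €2018.5328
Harborholm, 30 October – 31 December 1996: 63 days → €69000 × 2.6% × 63/366 = €308.8033
Total = €2693.8279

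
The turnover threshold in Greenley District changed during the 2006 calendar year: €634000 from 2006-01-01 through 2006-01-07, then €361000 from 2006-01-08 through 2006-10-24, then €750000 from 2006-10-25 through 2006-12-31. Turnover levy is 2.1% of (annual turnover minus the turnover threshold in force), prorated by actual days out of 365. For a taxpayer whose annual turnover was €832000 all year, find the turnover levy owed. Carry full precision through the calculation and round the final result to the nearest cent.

€8259.16

2006-01-01 to 2006-01-07: 7 days, exemption €634000 → (€832000 − €634000) × 2.1% × 7/365 = €79.7425
2006-01-08 to 2006-10-24: 290 days, exemption €361000 → (€832000 − €361000) × 2.1% × 290/365 = €7858.6027
2006-10-25 to 2006-12-31: 68 days, exemption €750000 → (€832000 − €750000) × 2.1% × 68/365 = €320.8110
Total = €8259.1562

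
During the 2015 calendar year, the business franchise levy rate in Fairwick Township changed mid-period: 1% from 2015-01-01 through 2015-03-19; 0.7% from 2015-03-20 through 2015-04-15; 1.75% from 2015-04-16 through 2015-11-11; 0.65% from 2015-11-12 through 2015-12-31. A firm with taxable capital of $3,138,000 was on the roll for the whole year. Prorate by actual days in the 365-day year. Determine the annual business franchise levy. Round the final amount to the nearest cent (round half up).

$42,719.79

2015-01-01 to 2015-03-19: 78 days at 1% → $3,138,000 × 1% × 78/365 = $6,705.8630
2015-03-20 to 2015-04-15: 27 days at 0.7% → $3,138,000 × 0.7% × 27/365 = $1,624.8822
2015-04-16 to 2015-11-11: 210 days at 1.75% → $3,138,000 × 1.75% × 210/365 = $31,594.9315
2015-11-12 to 2015-12-31: 50 days at 0.65% → $3,138,000 × 0.65% × 50/365 = $2,794.1096
Total = $42,719.7863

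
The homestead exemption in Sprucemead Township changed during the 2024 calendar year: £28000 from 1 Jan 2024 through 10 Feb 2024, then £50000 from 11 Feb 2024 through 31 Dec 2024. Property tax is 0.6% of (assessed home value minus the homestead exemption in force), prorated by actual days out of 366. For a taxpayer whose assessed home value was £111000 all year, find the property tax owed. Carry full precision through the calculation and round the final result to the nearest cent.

1 Jan – 10 Feb 2024: 41 days, exemption £28000 → (£111000 − £28000) × 0.6% × 41/366 = £55.7869
11 Feb – 31 Dec 2024: 325 days, exemption £50000 → (£111000 − £50000) × 0.6% × 325/366 = £325.0000
Total = £380.7869

£380.79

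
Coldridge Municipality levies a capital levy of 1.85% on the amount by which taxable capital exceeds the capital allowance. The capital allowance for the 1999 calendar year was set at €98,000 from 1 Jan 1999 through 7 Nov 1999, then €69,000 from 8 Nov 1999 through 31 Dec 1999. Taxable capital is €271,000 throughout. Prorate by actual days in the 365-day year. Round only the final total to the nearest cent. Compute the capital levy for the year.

1 Jan – 7 Nov 1999: 311 days, exemption €98,000 → (€271,000 − €98,000) × 1.85% × 311/365 = €2,727.0014
8 Nov – 31 Dec 1999: 54 days, exemption €69,000 → (€271,000 − €69,000) × 1.85% × 54/365 = €552.8712
Total = €3,279.8726

€3,279.87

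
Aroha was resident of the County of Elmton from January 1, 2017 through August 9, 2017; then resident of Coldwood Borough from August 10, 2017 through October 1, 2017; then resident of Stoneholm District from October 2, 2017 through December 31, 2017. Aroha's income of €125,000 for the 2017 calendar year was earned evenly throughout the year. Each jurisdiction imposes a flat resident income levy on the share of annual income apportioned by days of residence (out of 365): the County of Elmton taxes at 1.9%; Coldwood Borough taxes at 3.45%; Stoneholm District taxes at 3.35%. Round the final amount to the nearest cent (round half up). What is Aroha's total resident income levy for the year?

The County of Elmton, January 1 – August 9, 2017: 221 days → €125,000 × 1.9% × 221/365 = €1,438.0137
Coldwood Borough, August 10 – October 1, 2017: 53 days → €125,000 × 3.45% × 53/365 = €626.1986
Stoneholm District, October 2 – December 31, 2017: 91 days → €125,000 × 3.35% × 91/365 = €1,044.0068
Total = €3,108.2192

€3,108.22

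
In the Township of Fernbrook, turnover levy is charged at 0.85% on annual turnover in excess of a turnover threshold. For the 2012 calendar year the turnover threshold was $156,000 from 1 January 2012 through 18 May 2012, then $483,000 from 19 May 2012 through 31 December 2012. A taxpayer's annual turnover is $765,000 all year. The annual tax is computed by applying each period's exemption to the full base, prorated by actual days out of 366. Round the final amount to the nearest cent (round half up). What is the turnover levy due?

$3,452.60

1 January – 18 May 2012: 139 days, exemption $156,000 → ($765,000 − $156,000) × 0.85% × 139/366 = $1,965.9385
19 May – 31 December 2012: 227 days, exemption $483,000 → ($765,000 − $483,000) × 0.85% × 227/366 = $1,486.6639
Total = $3,452.6025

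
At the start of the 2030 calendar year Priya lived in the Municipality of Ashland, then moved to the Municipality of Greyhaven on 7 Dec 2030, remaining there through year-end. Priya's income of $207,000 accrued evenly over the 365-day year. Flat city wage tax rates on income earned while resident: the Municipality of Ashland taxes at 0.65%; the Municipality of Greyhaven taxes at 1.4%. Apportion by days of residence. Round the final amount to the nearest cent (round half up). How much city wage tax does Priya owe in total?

The Municipality of Ashland, 1 Jan – 6 Dec 2030: 340 days → $207,000 × 0.65% × 340/365 = $1,253.3425
The Municipality of Greyhaven, 7 Dec – 31 Dec 2030: 25 days → $207,000 × 1.4% × 25/365 = $198.4932
Total = $1,451.8356

$1,451.84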